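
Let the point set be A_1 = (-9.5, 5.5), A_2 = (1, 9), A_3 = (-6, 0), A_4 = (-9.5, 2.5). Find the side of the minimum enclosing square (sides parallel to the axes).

The bounding box has width 10.5 and height 9.
An axis-aligned square enclosing the set must have side ≥ max(width, height).
So the minimum side is max(10.5, 9) = 10.5.

10.5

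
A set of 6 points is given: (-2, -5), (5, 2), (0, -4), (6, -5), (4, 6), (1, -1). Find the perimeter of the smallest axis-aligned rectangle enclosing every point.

38

Width = max x − min x = 6 − (-2) = 8.
Height = max y − min y = 6 − (-5) = 11.
Perimeter = 2(8 + 11) = 38.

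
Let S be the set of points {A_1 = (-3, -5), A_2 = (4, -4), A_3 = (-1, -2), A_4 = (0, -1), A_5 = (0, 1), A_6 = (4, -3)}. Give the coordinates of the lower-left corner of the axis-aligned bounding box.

(-3, -5)

x-range [-3, 4], y-range [-5, 1].
The lower-left corner is (-3, -5).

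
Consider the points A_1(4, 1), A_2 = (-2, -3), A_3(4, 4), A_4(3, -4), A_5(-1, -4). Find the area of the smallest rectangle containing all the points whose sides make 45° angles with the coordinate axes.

In coordinates u = x + y, v = x − y the rectangle is axis-aligned; the map (x,y)→(u,v) scales areas by 2.
u-values: 5, -5, 8, -1, -5; range = 8 − (-5) = 13.
v-values: 3, 1, 0, 7, 3; range = 7 − 0 = 7.
Area = (13 × 7) / 2 = 45.5.

45.5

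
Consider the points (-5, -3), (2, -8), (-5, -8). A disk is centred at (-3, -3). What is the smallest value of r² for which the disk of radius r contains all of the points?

The required radius is the distance from (-3, -3) to the farthest point.
Squared distances: 4, 50, 29.
Maximum is 50, attained at (2, -8).

50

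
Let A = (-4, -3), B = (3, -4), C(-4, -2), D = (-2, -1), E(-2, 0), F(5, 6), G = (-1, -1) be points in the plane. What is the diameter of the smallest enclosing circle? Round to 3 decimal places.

12.728

The farthest pair is A–F with squared distance 162. The circle on this segment as diameter has centre (0.5, 1.5) and r² = 162/4 = 40.5.
Check B: distance² to centre = 36.5 ≤ 40.5, so it lies inside.
All remaining points lie in this disk, and no smaller disk contains both endpoints, so this is the minimum enclosing circle.
Diameter = 2r = 2√(40.5) ≈ 12.728.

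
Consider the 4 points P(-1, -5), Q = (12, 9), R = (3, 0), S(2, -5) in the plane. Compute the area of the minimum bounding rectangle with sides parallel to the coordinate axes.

x ranges over [-1, 12], width 13.
y ranges over [-5, 9], height 14.
Area = 13 × 14 = 182.

182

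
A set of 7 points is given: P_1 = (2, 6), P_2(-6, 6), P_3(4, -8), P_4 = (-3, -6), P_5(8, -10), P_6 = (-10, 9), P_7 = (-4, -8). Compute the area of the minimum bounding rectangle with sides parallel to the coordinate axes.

342

x ranges over [-10, 8], width 18.
y ranges over [-10, 9], height 19.
Area = 18 × 19 = 342.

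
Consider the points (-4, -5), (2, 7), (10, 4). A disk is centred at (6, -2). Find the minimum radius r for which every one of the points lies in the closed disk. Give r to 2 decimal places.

10.44

The required radius is the distance from (6, -2) to the farthest point.
Squared distances: 109, 97, 52.
Maximum is 109, attained at (-4, -5).
r = √109 ≈ 10.44.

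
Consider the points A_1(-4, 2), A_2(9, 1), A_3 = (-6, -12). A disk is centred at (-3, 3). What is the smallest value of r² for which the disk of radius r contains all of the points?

234

The required radius is the distance from (-3, 3) to the farthest point.
Squared distances: 2, 148, 234.
Maximum is 234, attained at A_3.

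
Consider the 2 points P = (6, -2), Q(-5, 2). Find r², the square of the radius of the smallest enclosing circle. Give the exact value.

34.25

The smallest circle enclosing two points has them as diameter endpoints.
Centre = midpoint = (0.5, 0); r² = |PQ|²/4 = 137/4 = 34.25.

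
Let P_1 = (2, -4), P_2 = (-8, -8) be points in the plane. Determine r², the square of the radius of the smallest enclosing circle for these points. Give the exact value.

The smallest circle enclosing two points has them as diameter endpoints.
Centre = midpoint = (-3, -6); r² = |P_1P_2|²/4 = 116/4 = 29.

29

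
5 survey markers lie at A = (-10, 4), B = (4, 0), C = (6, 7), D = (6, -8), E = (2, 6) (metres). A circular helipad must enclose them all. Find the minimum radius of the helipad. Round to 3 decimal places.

10.174

A smallest enclosing disk is always determined by at most three of the input points on its boundary.
The minimum enclosing circle is determined by three boundary points: A, C, D.
Their circumcentre is (-0.875, -0.5) with r² = 103.515625.
The farthest remaining point E is at distance² 50.515625 ≤ 103.515625.
r = √(103.515625) ≈ 10.174.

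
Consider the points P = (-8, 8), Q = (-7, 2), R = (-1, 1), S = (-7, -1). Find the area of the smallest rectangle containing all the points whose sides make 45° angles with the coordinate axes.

In coordinates u = x + y, v = x − y the rectangle is axis-aligned; the map (x,y)→(u,v) scales areas by 2.
u-values: 0, -5, 0, -8; range = 0 − (-8) = 8.
v-values: -16, -9, -2, -6; range = -2 − (-16) = 14.
Area = (8 × 14) / 2 = 56.

56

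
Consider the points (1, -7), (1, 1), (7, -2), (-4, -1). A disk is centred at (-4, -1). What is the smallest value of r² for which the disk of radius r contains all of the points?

The required radius is the distance from (-4, -1) to the farthest point.
Squared distances: 61, 29, 122, 0.
Maximum is 122, attained at (7, -2).

122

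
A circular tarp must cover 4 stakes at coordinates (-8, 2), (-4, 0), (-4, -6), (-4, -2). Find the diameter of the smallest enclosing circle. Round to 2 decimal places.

8.94

A smallest enclosing disk is always determined by at most three of the input points on its boundary.
The farthest pair is (-8, 2)–(-4, -6) with squared distance 80. The circle on this segment as diameter has centre (-6, -2) and r² = 80/4 = 20.
Check (-4, 0): distance² to centre = 8 ≤ 20, so it lies inside.
All remaining points lie in this disk, and no smaller disk contains both endpoints, so this is the minimum enclosing circle.
Diameter = 2r = 2√20 ≈ 8.94.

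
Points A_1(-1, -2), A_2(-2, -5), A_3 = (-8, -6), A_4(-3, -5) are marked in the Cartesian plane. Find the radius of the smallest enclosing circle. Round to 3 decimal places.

4.031

A smallest enclosing disk is always determined by at most three of the input points on its boundary.
The farthest pair is A_1–A_3 with squared distance 65. The circle on this segment as diameter has centre (-4.5, -4) and r² = 65/4 = 16.25.
Check A_2: distance² to centre = 7.25 ≤ 16.25, so it lies inside.
All remaining points lie in this disk, and no smaller disk contains both endpoints, so this is the minimum enclosing circle.
r = √(16.25) ≈ 4.031.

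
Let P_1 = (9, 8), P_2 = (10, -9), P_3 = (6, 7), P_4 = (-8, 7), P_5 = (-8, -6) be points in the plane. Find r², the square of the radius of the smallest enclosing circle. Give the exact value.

145

By Welzl's lemma the MEC is supported by two points (diametrically opposite) or three points (on a circumcircle).
The farthest pair is P_2–P_4 with squared distance 580. The circle on this segment as diameter has centre (1, -1) and r² = 580/4 = 145.
Check P_1: distance² to centre = 145 ≤ 145, so it lies inside.
All remaining points lie in this disk, and no smaller disk contains both endpoints, so this is the minimum enclosing circle.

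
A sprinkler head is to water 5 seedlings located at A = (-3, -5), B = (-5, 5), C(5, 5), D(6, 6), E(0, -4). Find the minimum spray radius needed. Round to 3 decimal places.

By Welzl's lemma the MEC is supported by two points (diametrically opposite) or three points (on a circumcircle).
The minimum enclosing circle is determined by three boundary points: A, B, D.
Their circumcentre is (51/56, 55/56) with r² = 80093/1568.
The farthest remaining point C is at distance² 51533/1568 ≤ 80093/1568.
r = √(80093/1568) ≈ 7.147.

7.147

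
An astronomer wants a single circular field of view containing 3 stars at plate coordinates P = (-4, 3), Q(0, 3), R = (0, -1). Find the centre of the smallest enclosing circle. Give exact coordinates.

Side lengths²: PQ² = 16, PR² = 32, QR² = 16.
Since PR² = 32 ≥ 16 + 16 = 32, the angle opposite PR is not acute, so the smallest enclosing circle has PR as diameter.
Centre = midpoint of PR = (-2, 1), r² = 32/4 = 8.
Centre = (-2, 1).

(-2, 1)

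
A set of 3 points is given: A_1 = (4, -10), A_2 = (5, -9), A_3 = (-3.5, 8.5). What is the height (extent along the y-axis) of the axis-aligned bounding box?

max y = 8.5, min y = -10, so height = 18.5.

18.5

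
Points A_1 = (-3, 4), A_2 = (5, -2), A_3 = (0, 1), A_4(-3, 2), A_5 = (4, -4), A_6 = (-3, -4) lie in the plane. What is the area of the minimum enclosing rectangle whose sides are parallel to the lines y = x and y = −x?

75

In coordinates u = x + y, v = x − y the rectangle is axis-aligned; the map (x,y)→(u,v) scales areas by 2.
u-values: 1, 3, 1, -1, 0, -7; range = 3 − (-7) = 10.
v-values: -7, 7, -1, -5, 8, 1; range = 8 − (-7) = 15.
Area = (10 × 15) / 2 = 75.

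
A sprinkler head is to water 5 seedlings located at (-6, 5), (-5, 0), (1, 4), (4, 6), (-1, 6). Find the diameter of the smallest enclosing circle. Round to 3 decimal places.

10.869

By Welzl's lemma the MEC is supported by two points (diametrically opposite) or three points (on a circumcircle).
The minimum enclosing circle is determined by three boundary points: (-6, 5), (-5, 0), (4, 6).
Their circumcentre is (-27/34, 117/34) with r² = 17069/578.
The farthest remaining point (-1, 6) is at distance² 3809/578 ≤ 17069/578.
Diameter = 2r = 2√(17069/578) ≈ 10.869.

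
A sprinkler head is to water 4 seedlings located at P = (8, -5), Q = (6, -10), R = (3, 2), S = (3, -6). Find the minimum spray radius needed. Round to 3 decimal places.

The farthest pair is Q–R with squared distance 153. The circle on this segment as diameter has centre (4.5, -4) and r² = 153/4 = 38.25.
Check P: distance² to centre = 13.25 ≤ 38.25, so it lies inside.
All remaining points lie in this disk, and no smaller disk contains both endpoints, so this is the minimum enclosing circle.
r = √(38.25) ≈ 6.185.

6.185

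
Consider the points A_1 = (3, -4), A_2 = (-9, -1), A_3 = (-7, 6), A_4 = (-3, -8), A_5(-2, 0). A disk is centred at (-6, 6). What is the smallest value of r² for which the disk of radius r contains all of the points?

The required radius is the distance from (-6, 6) to the farthest point.
Squared distances: 181, 58, 1, 205, 52.
Maximum is 205, attained at A_4.

205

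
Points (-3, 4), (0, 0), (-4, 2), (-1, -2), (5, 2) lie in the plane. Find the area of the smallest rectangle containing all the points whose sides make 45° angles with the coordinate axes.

50

In coordinates u = x + y, v = x − y the rectangle is axis-aligned; the map (x,y)→(u,v) scales areas by 2.
u-values: 1, 0, -2, -3, 7; range = 7 − (-3) = 10.
v-values: -7, 0, -6, 1, 3; range = 3 − (-7) = 10.
Area = (10 × 10) / 2 = 50.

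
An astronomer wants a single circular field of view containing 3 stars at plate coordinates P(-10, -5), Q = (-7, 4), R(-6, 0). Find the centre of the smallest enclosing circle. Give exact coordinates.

(-8.5, -0.5)

Side lengths²: PQ² = 90, PR² = 41, QR² = 17.
Since PQ² = 90 ≥ 41 + 17 = 58, the angle opposite PQ is not acute, so the smallest enclosing circle has PQ as diameter.
Centre = midpoint of PQ = (-8.5, -0.5), r² = 90/4 = 22.5.
Centre = (-8.5, -0.5).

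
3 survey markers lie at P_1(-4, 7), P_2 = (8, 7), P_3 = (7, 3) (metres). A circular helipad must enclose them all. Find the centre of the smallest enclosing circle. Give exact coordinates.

Side lengths²: P_1P_2² = 144, P_1P_3² = 137, P_2P_3² = 17.
Since P_1P_2² = 144 < 137 + 17 = 154, the triangle is acute, so the smallest enclosing circle is the circumcircle.
Circumcentre = (2, 6.375), r² = 36.390625.
Centre = (2, 6.375).

(2, 6.375)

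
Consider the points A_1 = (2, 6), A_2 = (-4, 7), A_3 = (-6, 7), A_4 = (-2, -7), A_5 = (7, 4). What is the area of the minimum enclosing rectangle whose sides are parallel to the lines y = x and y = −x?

In coordinates u = x + y, v = x − y the rectangle is axis-aligned; the map (x,y)→(u,v) scales areas by 2.
u-values: 8, 3, 1, -9, 11; range = 11 − (-9) = 20.
v-values: -4, -11, -13, 5, 3; range = 5 − (-13) = 18.
Area = (20 × 18) / 2 = 180.

180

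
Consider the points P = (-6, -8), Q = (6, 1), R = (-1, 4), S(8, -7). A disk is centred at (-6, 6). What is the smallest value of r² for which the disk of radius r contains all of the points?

365

The required radius is the distance from (-6, 6) to the farthest point.
Squared distances: 196, 169, 29, 365.
Maximum is 365, attained at S.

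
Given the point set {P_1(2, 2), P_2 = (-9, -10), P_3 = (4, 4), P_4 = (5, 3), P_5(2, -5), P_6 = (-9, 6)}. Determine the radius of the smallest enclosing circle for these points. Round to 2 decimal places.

9.77

By Welzl's lemma the MEC is supported by two points (diametrically opposite) or three points (on a circumcircle).
The minimum enclosing circle is determined by three boundary points: P_2, P_4, P_6.
Their circumcentre is (-95/28, -2) with r² = 74825/784.
The farthest remaining point P_3 is at distance² 71073/784 ≤ 74825/784.
r = √(74825/784) ≈ 9.77.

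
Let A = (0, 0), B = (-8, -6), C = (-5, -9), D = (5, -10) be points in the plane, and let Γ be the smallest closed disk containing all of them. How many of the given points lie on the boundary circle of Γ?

3

The minimum enclosing circle is determined by three boundary points: A, B, D.
Their circumcentre is (-25/22, -75/11) with r² = 23125/484.
The farthest remaining point C is at distance² 9529/484 ≤ 23125/484.
The points at distance exactly r from the centre are A, B, D — 3 points.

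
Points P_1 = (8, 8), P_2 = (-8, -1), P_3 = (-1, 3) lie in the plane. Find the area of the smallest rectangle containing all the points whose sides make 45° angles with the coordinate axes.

In coordinates u = x + y, v = x − y the rectangle is axis-aligned; the map (x,y)→(u,v) scales areas by 2.
u-values: 16, -9, 2; range = 16 − (-9) = 25.
v-values: 0, -7, -4; range = 0 − (-7) = 7.
Area = (25 × 7) / 2 = 87.5.

87.5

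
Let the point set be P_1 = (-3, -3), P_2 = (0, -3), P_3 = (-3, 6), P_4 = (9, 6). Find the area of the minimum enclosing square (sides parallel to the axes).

The bounding box has width 12 and height 9.
An axis-aligned square enclosing the set must have side ≥ max(width, height).
So the minimum side is max(12, 9) = 12.
Area = 12² = 144.

144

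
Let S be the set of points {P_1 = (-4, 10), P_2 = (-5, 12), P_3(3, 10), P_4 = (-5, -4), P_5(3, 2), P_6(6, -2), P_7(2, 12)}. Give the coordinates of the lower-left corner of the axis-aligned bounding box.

(-5, -4)

x-range [-5, 6], y-range [-4, 12].
The lower-left corner is (-5, -4).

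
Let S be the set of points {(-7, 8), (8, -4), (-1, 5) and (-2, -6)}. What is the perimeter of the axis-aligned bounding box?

58

Width = max x − min x = 8 − (-7) = 15.
Height = max y − min y = 8 − (-6) = 14.
Perimeter = 2(15 + 14) = 58.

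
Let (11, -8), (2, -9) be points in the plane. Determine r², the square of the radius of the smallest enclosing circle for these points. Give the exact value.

The smallest circle enclosing two points has them as diameter endpoints.
Centre = midpoint = (6.5, -8.5); r² = |(11, -8)−(2, -9)|²/4 = 82/4 = 20.5.

20.5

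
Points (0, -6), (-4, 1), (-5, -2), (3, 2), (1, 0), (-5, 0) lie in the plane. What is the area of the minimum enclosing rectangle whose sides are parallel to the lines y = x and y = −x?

66

In coordinates u = x + y, v = x − y the rectangle is axis-aligned; the map (x,y)→(u,v) scales areas by 2.
u-values: -6, -3, -7, 5, 1, -5; range = 5 − (-7) = 12.
v-values: 6, -5, -3, 1, 1, -5; range = 6 − (-5) = 11.
Area = (12 × 11) / 2 = 66.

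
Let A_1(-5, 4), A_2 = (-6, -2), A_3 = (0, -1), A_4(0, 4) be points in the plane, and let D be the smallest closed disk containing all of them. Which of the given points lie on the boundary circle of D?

A_2, A_4

The farthest pair is A_2–A_4 with squared distance 72. The circle on this segment as diameter has centre (-3, 1) and r² = 72/4 = 18.
Check A_1: distance² to centre = 13 ≤ 18, so it lies inside.
All remaining points lie in this disk, and no smaller disk contains both endpoints, so this is the minimum enclosing circle.
The points at distance exactly r from the centre are A_2, A_4 — 2 points.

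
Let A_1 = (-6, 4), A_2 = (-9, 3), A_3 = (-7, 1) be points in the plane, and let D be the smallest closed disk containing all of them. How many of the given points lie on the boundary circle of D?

Side lengths²: A_1A_2² = 10, A_1A_3² = 10, A_2A_3² = 8.
Since A_1A_3² = 10 < 10 + 8 = 18, the triangle is acute, so the smallest enclosing circle is the circumcircle.
Circumcentre = (-7.25, 2.75), r² = 3.125.
The points at distance exactly r from the centre are A_1, A_2, A_3 — 3 points.

3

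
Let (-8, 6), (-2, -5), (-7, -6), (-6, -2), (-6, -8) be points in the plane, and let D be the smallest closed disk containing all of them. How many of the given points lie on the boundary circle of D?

2

By Welzl's lemma the MEC is supported by two points (diametrically opposite) or three points (on a circumcircle).
The farthest pair is (-8, 6)–(-6, -8) with squared distance 200. The circle on this segment as diameter has centre (-7, -1) and r² = 200/4 = 50.
Check (-2, -5): distance² to centre = 41 ≤ 50, so it lies inside.
All remaining points lie in this disk, and no smaller disk contains both endpoints, so this is the minimum enclosing circle.
The points at distance exactly r from the centre are (-8, 6), (-6, -8) — 2 points.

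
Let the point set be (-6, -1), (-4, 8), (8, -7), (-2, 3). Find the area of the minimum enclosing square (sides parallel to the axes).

The bounding box has width 14 and height 15.
An axis-aligned square enclosing the set must have side ≥ max(width, height).
So the minimum side is max(14, 15) = 15.
Area = 15² = 225.

225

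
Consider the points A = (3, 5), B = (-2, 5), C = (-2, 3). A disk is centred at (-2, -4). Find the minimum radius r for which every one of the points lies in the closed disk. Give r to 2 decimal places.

10.30

The required radius is the distance from (-2, -4) to the farthest point.
Squared distances: 106, 81, 49.
Maximum is 106, attained at A.
r = √106 ≈ 10.30.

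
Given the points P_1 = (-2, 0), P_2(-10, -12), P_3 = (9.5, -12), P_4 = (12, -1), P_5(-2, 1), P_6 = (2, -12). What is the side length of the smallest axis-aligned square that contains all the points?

The bounding box has width 22 and height 13.
An axis-aligned square enclosing the set must have side ≥ max(width, height).
So the minimum side is max(22, 13) = 22.

22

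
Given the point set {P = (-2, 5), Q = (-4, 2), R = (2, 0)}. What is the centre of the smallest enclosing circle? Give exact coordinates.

(-15/22, 43/22)

Side lengths²: PQ² = 13, PR² = 41, QR² = 40.
Since PR² = 41 < 40 + 13 = 53, the triangle is acute, so the smallest enclosing circle is the circumcircle.
Circumcentre = (-15/22, 43/22), r² = 2665/242.
Centre = (-15/22, 43/22).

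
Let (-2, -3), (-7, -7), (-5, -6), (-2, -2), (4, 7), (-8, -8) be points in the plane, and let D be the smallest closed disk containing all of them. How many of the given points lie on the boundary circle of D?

2

The farthest pair is (4, 7)–(-8, -8) with squared distance 369. The circle on this segment as diameter has centre (-2, -0.5) and r² = 369/4 = 92.25.
Check (-2, -3): distance² to centre = 6.25 ≤ 92.25, so it lies inside.
All remaining points lie in this disk, and no smaller disk contains both endpoints, so this is the minimum enclosing circle.
The points at distance exactly r from the centre are (4, 7), (-8, -8) — 2 points.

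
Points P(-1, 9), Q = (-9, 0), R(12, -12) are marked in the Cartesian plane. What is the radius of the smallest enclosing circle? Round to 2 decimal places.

12.62

Side lengths²: PQ² = 145, PR² = 610, QR² = 585.
Since PR² = 610 < 585 + 145 = 730, the triangle is acute, so the smallest enclosing circle is the circumcircle.
Circumcentre = (125/38, -109/38), r² = 114985/722.
r = √(114985/722) ≈ 12.62.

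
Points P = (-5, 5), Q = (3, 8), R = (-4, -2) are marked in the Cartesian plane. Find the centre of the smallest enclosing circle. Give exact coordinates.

(-0.5, 3)

Side lengths²: PQ² = 73, PR² = 50, QR² = 149.
Since QR² = 149 ≥ 73 + 50 = 123, the angle opposite QR is not acute, so the smallest enclosing circle has QR as diameter.
Centre = midpoint of QR = (-0.5, 3), r² = 149/4 = 37.25.
Centre = (-0.5, 3).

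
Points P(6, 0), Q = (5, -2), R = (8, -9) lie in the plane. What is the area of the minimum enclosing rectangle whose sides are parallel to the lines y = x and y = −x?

38.5

In coordinates u = x + y, v = x − y the rectangle is axis-aligned; the map (x,y)→(u,v) scales areas by 2.
u-values: 6, 3, -1; range = 6 − (-1) = 7.
v-values: 6, 7, 17; range = 17 − 6 = 11.
Area = (7 × 11) / 2 = 38.5.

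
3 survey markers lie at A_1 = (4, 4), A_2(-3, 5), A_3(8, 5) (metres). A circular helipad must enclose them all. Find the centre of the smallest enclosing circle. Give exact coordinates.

(2.5, 5)

Side lengths²: A_1A_2² = 50, A_1A_3² = 17, A_2A_3² = 121.
Since A_2A_3² = 121 ≥ 50 + 17 = 67, the angle opposite A_2A_3 is not acute, so the smallest enclosing circle has A_2A_3 as diameter.
Centre = midpoint of A_2A_3 = (2.5, 5), r² = 121/4 = 30.25.
Centre = (2.5, 5).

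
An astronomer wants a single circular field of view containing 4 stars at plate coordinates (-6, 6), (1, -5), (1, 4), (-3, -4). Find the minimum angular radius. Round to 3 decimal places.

6.519

The minimum enclosing circle of a finite set is fixed by two of the points (as a diameter) or three (as a circumcircle).
The farthest pair is (-6, 6)–(1, -5) with squared distance 170. The circle on this segment as diameter has centre (-2.5, 0.5) and r² = 170/4 = 42.5.
Check (1, 4): distance² to centre = 24.5 ≤ 42.5, so it lies inside.
All remaining points lie in this disk, and no smaller disk contains both endpoints, so this is the minimum enclosing circle.
r = √(42.5) ≈ 6.519.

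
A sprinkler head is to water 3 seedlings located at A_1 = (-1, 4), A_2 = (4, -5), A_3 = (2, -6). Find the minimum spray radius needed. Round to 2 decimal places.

Side lengths²: A_1A_2² = 106, A_1A_3² = 109, A_2A_3² = 5.
Since A_1A_3² = 109 < 106 + 5 = 111, the triangle is acute, so the smallest enclosing circle is the circumcircle.
Circumcentre = (33/46, -43/46), r² = 28885/1058.
r = √(28885/1058) ≈ 5.23.

5.23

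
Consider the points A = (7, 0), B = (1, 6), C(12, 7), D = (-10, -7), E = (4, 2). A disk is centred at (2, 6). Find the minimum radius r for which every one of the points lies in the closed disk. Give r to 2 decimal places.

The required radius is the distance from (2, 6) to the farthest point.
Squared distances: 61, 1, 101, 313, 20.
Maximum is 313, attained at D.
r = √313 ≈ 17.69.

17.69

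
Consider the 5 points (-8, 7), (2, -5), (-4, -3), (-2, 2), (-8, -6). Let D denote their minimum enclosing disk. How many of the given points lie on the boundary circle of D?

3

The minimum enclosing circle of a finite set is fixed by two of the points (as a diameter) or three (as a circumcircle).
The minimum enclosing circle is determined by three boundary points: (-8, 7), (2, -5), (-8, -6).
Their circumcentre is (-3.6, 0.5) with r² = 61.61.
The farthest remaining point (-4, -3) is at distance² 12.41 ≤ 61.61.
The points at distance exactly r from the centre are (-8, 7), (2, -5), (-8, -6) — 3 points.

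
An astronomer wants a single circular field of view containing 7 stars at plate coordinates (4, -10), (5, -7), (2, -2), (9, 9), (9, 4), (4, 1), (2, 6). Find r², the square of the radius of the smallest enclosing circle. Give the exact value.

The farthest pair is (4, -10)–(9, 9) with squared distance 386. The circle on this segment as diameter has centre (6.5, -0.5) and r² = 386/4 = 96.5.
Check (5, -7): distance² to centre = 44.5 ≤ 96.5, so it lies inside.
All remaining points lie in this disk, and no smaller disk contains both endpoints, so this is the minimum enclosing circle.

96.5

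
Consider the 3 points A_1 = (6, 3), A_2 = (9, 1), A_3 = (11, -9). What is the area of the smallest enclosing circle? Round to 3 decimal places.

132.732

Side lengths²: A_1A_2² = 13, A_1A_3² = 169, A_2A_3² = 104.
Since A_1A_3² = 169 ≥ 104 + 13 = 117, the angle opposite A_1A_3 is not acute, so the smallest enclosing circle has A_1A_3 as diameter.
Centre = midpoint of A_1A_3 = (8.5, -3), r² = 169/4 = 42.25.
Area = π·r² = π·42.25 ≈ 132.732.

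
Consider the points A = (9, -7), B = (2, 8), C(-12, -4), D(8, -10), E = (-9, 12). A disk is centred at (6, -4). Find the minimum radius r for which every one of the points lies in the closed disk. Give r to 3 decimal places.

The required radius is the distance from (6, -4) to the farthest point.
Squared distances: 18, 160, 324, 40, 481.
Maximum is 481, attained at E.
r = √481 ≈ 21.932.

21.932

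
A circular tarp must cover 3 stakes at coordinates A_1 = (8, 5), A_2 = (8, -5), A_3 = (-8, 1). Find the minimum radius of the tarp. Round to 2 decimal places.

Side lengths²: A_1A_2² = 100, A_1A_3² = 272, A_2A_3² = 292.
Since A_2A_3² = 292 < 272 + 100 = 372, the triangle is acute, so the smallest enclosing circle is the circumcircle.
Circumcentre = (0.75, 0), r² = 77.5625.
r = √(77.5625) ≈ 8.81.

8.81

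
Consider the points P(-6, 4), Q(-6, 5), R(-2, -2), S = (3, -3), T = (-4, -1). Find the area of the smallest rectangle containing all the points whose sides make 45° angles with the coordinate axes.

42.5

In coordinates u = x + y, v = x − y the rectangle is axis-aligned; the map (x,y)→(u,v) scales areas by 2.
u-values: -2, -1, -4, 0, -5; range = 0 − (-5) = 5.
v-values: -10, -11, 0, 6, -3; range = 6 − (-11) = 17.
Area = (5 × 17) / 2 = 42.5.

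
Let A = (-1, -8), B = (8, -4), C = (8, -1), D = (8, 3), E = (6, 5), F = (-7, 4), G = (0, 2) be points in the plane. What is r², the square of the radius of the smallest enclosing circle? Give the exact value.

A smallest enclosing disk is always determined by at most three of the input points on its boundary.
The farthest pair is B–F with squared distance 289. The circle on this segment as diameter has centre (0.5, 0) and r² = 289/4 = 72.25.
Check A: distance² to centre = 66.25 ≤ 72.25, so it lies inside.
All remaining points lie in this disk, and no smaller disk contains both endpoints, so this is the minimum enclosing circle.

72.25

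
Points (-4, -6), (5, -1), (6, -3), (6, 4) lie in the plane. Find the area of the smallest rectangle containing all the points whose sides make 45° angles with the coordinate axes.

70

In coordinates u = x + y, v = x − y the rectangle is axis-aligned; the map (x,y)→(u,v) scales areas by 2.
u-values: -10, 4, 3, 10; range = 10 − (-10) = 20.
v-values: 2, 6, 9, 2; range = 9 − 2 = 7.
Area = (20 × 7) / 2 = 70.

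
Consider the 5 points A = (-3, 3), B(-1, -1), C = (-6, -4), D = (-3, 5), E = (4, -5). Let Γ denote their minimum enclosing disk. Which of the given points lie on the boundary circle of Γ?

The minimum enclosing circle is determined by three boundary points: C, D, E.
Their circumcentre is (-39/62, -49/62) with r² = 75245/1922.
The farthest remaining point A is at distance² 38417/1922 ≤ 75245/1922.
The points at distance exactly r from the centre are C, D, E — 3 points.

C, D, E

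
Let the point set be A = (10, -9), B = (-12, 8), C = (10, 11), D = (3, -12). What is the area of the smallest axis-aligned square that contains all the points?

529

The bounding box has width 22 and height 23.
An axis-aligned square enclosing the set must have side ≥ max(width, height).
So the minimum side is max(22, 23) = 23.
Area = 23² = 529.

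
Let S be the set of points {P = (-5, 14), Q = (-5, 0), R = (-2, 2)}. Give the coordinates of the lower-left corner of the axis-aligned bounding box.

(-5, 0)

x-range [-5, -2], y-range [0, 14].
The lower-left corner is (-5, 0).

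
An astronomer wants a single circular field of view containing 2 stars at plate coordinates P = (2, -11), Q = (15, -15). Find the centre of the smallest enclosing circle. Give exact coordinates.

(8.5, -13)

The smallest circle enclosing two points has them as diameter endpoints.
Centre = midpoint = (8.5, -13); r² = |PQ|²/4 = 185/4 = 46.25.
Centre = (8.5, -13).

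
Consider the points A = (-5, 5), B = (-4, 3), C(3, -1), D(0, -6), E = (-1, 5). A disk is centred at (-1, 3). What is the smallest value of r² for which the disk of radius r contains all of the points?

82

The required radius is the distance from (-1, 3) to the farthest point.
Squared distances: 20, 9, 32, 82, 4.
Maximum is 82, attained at D.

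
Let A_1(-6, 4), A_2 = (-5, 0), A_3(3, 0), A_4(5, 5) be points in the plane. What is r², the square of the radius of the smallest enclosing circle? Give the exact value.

5185/162

The minimum enclosing circle of a finite set is fixed by two of the points (as a diameter) or three (as a circumcircle).
The minimum enclosing circle is determined by three boundary points: A_1, A_2, A_4.
Their circumcentre is (-7/18, 59/18) with r² = 5185/162.
The farthest remaining point A_3 is at distance² 3601/162 ≤ 5185/162.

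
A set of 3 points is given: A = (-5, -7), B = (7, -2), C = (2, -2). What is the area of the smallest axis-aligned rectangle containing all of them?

60

x ranges over [-5, 7], width 12.
y ranges over [-7, -2], height 5.
Area = 12 × 5 = 60.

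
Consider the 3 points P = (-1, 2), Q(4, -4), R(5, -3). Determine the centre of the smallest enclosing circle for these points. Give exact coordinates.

Side lengths²: PQ² = 61, PR² = 61, QR² = 2.
Since PR² = 61 < 61 + 2 = 63, the triangle is acute, so the smallest enclosing circle is the circumcircle.
Circumcentre = (39/22, -17/22), r² = 3721/242.
Centre = (39/22, -17/22).

(39/22, -17/22)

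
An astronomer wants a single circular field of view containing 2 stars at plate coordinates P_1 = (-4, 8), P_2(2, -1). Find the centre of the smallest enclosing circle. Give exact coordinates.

(-1, 3.5)

The smallest circle enclosing two points has them as diameter endpoints.
Centre = midpoint = (-1, 3.5); r² = |P_1P_2|²/4 = 117/4 = 29.25.
Centre = (-1, 3.5).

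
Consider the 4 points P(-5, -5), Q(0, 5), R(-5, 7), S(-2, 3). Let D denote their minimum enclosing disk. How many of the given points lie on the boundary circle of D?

The minimum enclosing circle is determined by three boundary points: P, Q, R.
Their circumcentre is (-4.5, 1) with r² = 36.25.
The farthest remaining point S is at distance² 10.25 ≤ 36.25.
The points at distance exactly r from the centre are P, Q, R — 3 points.

3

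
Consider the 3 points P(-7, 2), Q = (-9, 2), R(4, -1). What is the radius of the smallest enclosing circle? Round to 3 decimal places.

Side lengths²: PQ² = 4, PR² = 130, QR² = 178.
Since QR² = 178 ≥ 130 + 4 = 134, the angle opposite QR is not acute, so the smallest enclosing circle has QR as diameter.
Centre = midpoint of QR = (-2.5, 0.5), r² = 178/4 = 44.5.
r = √(44.5) ≈ 6.671.

6.671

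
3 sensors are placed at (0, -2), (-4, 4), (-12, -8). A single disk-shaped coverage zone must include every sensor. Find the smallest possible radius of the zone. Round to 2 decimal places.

7.27

Call the three points A, B, C in the order given.
Side lengths²: AB² = 52, AC² = 180, BC² = 208.
Since BC² = 208 < 180 + 52 = 232, the triangle is acute, so the smallest enclosing circle is the circumcircle.
Circumcentre = (-7.25, -2.5), r² = 52.8125.
r = √(52.8125) ≈ 7.27.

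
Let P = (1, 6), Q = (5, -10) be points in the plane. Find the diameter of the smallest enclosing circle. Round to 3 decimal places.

16.492

The smallest circle enclosing two points has them as diameter endpoints.
Centre = midpoint = (3, -2); r² = |PQ|²/4 = 272/4 = 68.
Diameter = 2r = 2√68 ≈ 16.492.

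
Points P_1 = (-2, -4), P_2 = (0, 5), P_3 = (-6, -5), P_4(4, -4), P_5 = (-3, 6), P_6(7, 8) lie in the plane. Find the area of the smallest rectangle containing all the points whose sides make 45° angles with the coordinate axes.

221

In coordinates u = x + y, v = x − y the rectangle is axis-aligned; the map (x,y)→(u,v) scales areas by 2.
u-values: -6, 5, -11, 0, 3, 15; range = 15 − (-11) = 26.
v-values: 2, -5, -1, 8, -9, -1; range = 8 − (-9) = 17.
Area = (26 × 17) / 2 = 221.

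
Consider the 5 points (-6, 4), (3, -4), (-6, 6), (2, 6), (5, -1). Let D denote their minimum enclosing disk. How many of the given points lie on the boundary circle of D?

The minimum enclosing circle of a finite set is fixed by two of the points (as a diameter) or three (as a circumcircle).
The minimum enclosing circle is determined by three boundary points: (3, -4), (-6, 6), (5, -1).
Their circumcentre is (-131/94, 103/94) with r² = 200005/4418.
The farthest remaining point (2, 6) is at distance² 157141/4418 ≤ 200005/4418.
The points at distance exactly r from the centre are (3, -4), (-6, 6), (5, -1) — 3 points.

3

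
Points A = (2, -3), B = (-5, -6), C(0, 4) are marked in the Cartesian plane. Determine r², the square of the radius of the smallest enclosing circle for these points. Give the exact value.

Side lengths²: AB² = 58, AC² = 53, BC² = 125.
Since BC² = 125 ≥ 58 + 53 = 111, the angle opposite BC is not acute, so the smallest enclosing circle has BC as diameter.
Centre = midpoint of BC = (-2.5, -1), r² = 125/4 = 31.25.

31.25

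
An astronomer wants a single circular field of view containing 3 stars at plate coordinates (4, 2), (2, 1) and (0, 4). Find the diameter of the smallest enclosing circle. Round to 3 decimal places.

4.472

Call the three points A, B, C in the order given.
Side lengths²: AB² = 5, AC² = 20, BC² = 13.
Since AC² = 20 ≥ 13 + 5 = 18, the angle opposite AC is not acute, so the smallest enclosing circle has AC as diameter.
Centre = midpoint of AC = (2, 3), r² = 20/4 = 5.
Diameter = 2r = 2√5 ≈ 4.472.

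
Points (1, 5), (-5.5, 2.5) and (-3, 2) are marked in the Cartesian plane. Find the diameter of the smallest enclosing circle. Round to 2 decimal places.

6.96

Call the three points A, B, C in the order given.
Side lengths²: AB² = 48.5, AC² = 25, BC² = 6.5.
Since AB² = 48.5 ≥ 25 + 6.5 = 31.5, the angle opposite AB is not acute, so the smallest enclosing circle has AB as diameter.
Centre = midpoint of AB = (-2.25, 3.75), r² = 48.5/4 = 12.125.
Diameter = 2r = 2√(12.125) ≈ 6.96.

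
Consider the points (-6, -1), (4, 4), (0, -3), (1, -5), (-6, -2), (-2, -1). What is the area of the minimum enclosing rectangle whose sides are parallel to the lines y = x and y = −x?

In coordinates u = x + y, v = x − y the rectangle is axis-aligned; the map (x,y)→(u,v) scales areas by 2.
u-values: -7, 8, -3, -4, -8, -3; range = 8 − (-8) = 16.
v-values: -5, 0, 3, 6, -4, -1; range = 6 − (-5) = 11.
Area = (16 × 11) / 2 = 88.

88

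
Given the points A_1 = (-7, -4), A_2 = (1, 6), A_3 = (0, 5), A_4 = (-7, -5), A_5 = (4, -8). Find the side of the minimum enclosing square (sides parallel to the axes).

14

The bounding box has width 11 and height 14.
An axis-aligned square enclosing the set must have side ≥ max(width, height).
So the minimum side is max(11, 14) = 14.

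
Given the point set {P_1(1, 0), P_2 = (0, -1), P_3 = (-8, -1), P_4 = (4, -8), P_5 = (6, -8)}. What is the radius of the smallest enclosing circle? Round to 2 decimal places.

By Welzl's lemma the MEC is supported by two points (diametrically opposite) or three points (on a circumcircle).
The farthest pair is P_3–P_5 with squared distance 245. The circle on this segment as diameter has centre (-1, -4.5) and r² = 245/4 = 61.25.
Check P_1: distance² to centre = 24.25 ≤ 61.25, so it lies inside.
All remaining points lie in this disk, and no smaller disk contains both endpoints, so this is the minimum enclosing circle.
r = √(61.25) ≈ 7.83.

7.83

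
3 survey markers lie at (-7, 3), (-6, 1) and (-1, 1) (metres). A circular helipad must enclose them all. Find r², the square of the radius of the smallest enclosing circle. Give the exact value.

10

Call the three points A, B, C in the order given.
Side lengths²: AB² = 5, AC² = 40, BC² = 25.
Since AC² = 40 ≥ 25 + 5 = 30, the angle opposite AC is not acute, so the smallest enclosing circle has AC as diameter.
Centre = midpoint of AC = (-4, 2), r² = 40/4 = 10.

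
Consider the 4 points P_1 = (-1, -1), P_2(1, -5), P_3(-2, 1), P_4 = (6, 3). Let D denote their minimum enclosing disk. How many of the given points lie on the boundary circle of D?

By Welzl's lemma the MEC is supported by two points (diametrically opposite) or three points (on a circumcircle).
The minimum enclosing circle is determined by three boundary points: P_2, P_3, P_4.
Their circumcentre is (47/18, -4/9) with r² = 7565/324.
The farthest remaining point P_1 is at distance² 4325/324 ≤ 7565/324.
The points at distance exactly r from the centre are P_2, P_3, P_4 — 3 points.

3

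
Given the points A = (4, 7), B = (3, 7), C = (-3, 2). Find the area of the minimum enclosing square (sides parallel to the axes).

The bounding box has width 7 and height 5.
An axis-aligned square enclosing the set must have side ≥ max(width, height).
So the minimum side is max(7, 5) = 7.
Area = 7² = 49.

49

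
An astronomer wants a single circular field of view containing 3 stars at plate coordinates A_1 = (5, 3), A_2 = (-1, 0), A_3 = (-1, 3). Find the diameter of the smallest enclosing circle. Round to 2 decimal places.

Side lengths²: A_1A_2² = 45, A_1A_3² = 36, A_2A_3² = 9.
Since A_1A_2² = 45 ≥ 36 + 9 = 45, the angle opposite A_1A_2 is not acute, so the smallest enclosing circle has A_1A_2 as diameter.
Centre = midpoint of A_1A_2 = (2, 1.5), r² = 45/4 = 11.25.
Diameter = 2r = 2√(11.25) ≈ 6.71.

6.71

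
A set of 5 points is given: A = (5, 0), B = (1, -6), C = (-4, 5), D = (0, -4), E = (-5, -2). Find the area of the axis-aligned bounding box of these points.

110

x ranges over [-5, 5], width 10.
y ranges over [-6, 5], height 11.
Area = 10 × 11 = 110.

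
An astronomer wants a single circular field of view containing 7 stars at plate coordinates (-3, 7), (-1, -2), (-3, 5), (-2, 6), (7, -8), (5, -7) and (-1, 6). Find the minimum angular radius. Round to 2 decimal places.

9.01

The minimum enclosing circle of a finite set is fixed by two of the points (as a diameter) or three (as a circumcircle).
The farthest pair is (-3, 7)–(7, -8) with squared distance 325. The circle on this segment as diameter has centre (2, -0.5) and r² = 325/4 = 81.25.
Check (-1, -2): distance² to centre = 11.25 ≤ 81.25, so it lies inside.
All remaining points lie in this disk, and no smaller disk contains both endpoints, so this is the minimum enclosing circle.
r = √(81.25) ≈ 9.01.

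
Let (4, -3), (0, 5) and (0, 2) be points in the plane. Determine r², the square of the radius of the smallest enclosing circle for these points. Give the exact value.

20

Call the three points A, B, C in the order given.
Side lengths²: AB² = 80, AC² = 41, BC² = 9.
Since AB² = 80 ≥ 41 + 9 = 50, the angle opposite AB is not acute, so the smallest enclosing circle has AB as diameter.
Centre = midpoint of AB = (2, 1), r² = 80/4 = 20.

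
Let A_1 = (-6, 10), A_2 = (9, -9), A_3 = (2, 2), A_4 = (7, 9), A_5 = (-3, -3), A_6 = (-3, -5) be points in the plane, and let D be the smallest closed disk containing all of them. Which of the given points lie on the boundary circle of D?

The farthest pair is A_1–A_2 with squared distance 586. The circle on this segment as diameter has centre (1.5, 0.5) and r² = 586/4 = 146.5.
Check A_3: distance² to centre = 2.5 ≤ 146.5, so it lies inside.
All remaining points lie in this disk, and no smaller disk contains both endpoints, so this is the minimum enclosing circle.
The points at distance exactly r from the centre are A_1, A_2 — 2 points.

A_1, A_2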